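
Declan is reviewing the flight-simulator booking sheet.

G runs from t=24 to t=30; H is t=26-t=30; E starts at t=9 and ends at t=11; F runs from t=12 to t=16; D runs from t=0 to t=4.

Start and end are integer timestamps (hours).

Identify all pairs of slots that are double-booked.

G & H

Two intervals overlap when each starts before the other ends.
Sorted by start: D, E, F, G, H.
E starts after D ends — done with D.
F starts after E ends — done with E.
G starts after F ends — done with F.
H starts before G ends → G and H overlap.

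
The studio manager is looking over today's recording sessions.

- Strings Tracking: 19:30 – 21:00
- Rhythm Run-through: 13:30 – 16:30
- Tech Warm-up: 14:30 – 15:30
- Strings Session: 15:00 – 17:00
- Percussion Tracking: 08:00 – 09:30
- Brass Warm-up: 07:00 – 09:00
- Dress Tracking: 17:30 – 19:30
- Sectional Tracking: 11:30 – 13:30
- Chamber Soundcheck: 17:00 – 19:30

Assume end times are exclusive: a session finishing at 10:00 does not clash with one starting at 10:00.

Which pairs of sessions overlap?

Check each pair: they overlap iff neither finishes before the other starts.
Sorted by start: Brass Warm-up, Percussion Tracking, Sectional Tracking, Rhythm Run-through, Tech Warm-up, Strings Session, Chamber Soundcheck, Dress Tracking, Strings Tracking.
Percussion Tracking starts before Brass Warm-up ends → Brass Warm-up and Percussion Tracking overlap.
Sectional Tracking starts after Brass Warm-up ends — done with Brass Warm-up.
Sectional Tracking starts after Percussion Tracking ends — done with Percussion Tracking.
Rhythm Run-through starts exactly when Sectional Tracking ends (back-to-back, no overlap) — done with Sectional Tracking.
Tech Warm-up starts before Rhythm Run-through ends → Rhythm Run-through and Tech Warm-up overlap.
Strings Session starts before Rhythm Run-through ends → Rhythm Run-through and Strings Session overlap.
Chamber Soundcheck starts after Rhythm Run-through ends — done with Rhythm Run-through.
Strings Session starts before Tech Warm-up ends → Tech Warm-up and Strings Session overlap.
Chamber Soundcheck starts after Tech Warm-up ends — done with Tech Warm-up.
Chamber Soundcheck starts exactly when Strings Session ends (back-to-back, no overlap) — done with Strings Session.
Dress Tracking starts before Chamber Soundcheck ends → Chamber Soundcheck and Dress Tracking overlap.
Strings Tracking starts exactly when Chamber Soundcheck ends (back-to-back, no overlap).
Strings Tracking starts exactly when Dress Tracking ends (back-to-back, no overlap).

Brass Warm-up & Percussion Tracking, Chamber Soundcheck & Dress Tracking, Rhythm Run-through & Strings Session, Rhythm Run-through & Tech Warm-up, Strings Session & Tech Warm-up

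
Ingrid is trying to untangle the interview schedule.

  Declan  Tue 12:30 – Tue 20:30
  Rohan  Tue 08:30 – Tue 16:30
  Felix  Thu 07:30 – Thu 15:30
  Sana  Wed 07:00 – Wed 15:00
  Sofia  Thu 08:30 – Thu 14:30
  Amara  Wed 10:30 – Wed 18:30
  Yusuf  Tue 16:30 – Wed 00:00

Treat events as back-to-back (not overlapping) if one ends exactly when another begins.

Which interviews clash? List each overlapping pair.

Sorted by start: Rohan, Declan, Yusuf, Sana, Amara, Felix, Sofia.
Declan starts before Rohan ends → Rohan and Declan overlap.
Yusuf starts exactly when Rohan ends (back-to-back, no overlap); Rohan is clear from here.
Yusuf starts before Declan ends → Declan and Yusuf overlap.
Sana starts after Declan ends; Declan is clear from here.
Sana starts after Yusuf ends; Yusuf is clear from here.
Amara starts before Sana ends → Sana and Amara overlap.
Felix starts after Sana ends; Sana is clear from here.
Felix starts after Amara ends; Amara is clear from here.
Sofia starts before Felix ends → Felix and Sofia overlap.

Amara & Sana, Declan & Rohan, Declan & Yusuf, Felix & Sofia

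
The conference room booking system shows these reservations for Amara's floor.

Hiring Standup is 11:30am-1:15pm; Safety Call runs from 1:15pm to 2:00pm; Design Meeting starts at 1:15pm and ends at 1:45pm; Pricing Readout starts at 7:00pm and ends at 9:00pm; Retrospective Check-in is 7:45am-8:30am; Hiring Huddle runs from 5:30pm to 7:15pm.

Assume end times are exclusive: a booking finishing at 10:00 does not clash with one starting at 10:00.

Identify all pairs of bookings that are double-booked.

Design Meeting & Safety Call, Hiring Huddle & Pricing Readout

Sorted by start: Retrospective Check-in, Hiring Standup, Safety Call, Design Meeting, Hiring Huddle, Pricing Readout.
Hiring Standup starts after Retrospective Check-in ends; Retrospective Check-in is clear from here.
Safety Call starts exactly when Hiring Standup ends (back-to-back, no overlap); Hiring Standup is clear from here.
Design Meeting starts before Safety Call ends → Safety Call and Design Meeting overlap.
Hiring Huddle starts after Safety Call ends; Safety Call is clear from here.
Hiring Huddle starts after Design Meeting ends; Design Meeting is clear from here.
Pricing Readout starts before Hiring Huddle ends → Hiring Huddle and Pricing Readout overlap.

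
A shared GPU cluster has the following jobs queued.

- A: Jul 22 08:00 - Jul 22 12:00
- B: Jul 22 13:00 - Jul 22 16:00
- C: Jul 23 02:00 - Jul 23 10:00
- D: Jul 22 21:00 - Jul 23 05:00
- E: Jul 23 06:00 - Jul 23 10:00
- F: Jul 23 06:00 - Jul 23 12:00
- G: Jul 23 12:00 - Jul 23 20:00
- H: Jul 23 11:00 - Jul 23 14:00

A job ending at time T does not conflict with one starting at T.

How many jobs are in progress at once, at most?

Walk through starts and ends in time order (an end at T is processed before a start at T):
Jul 22 08:00 start A → 1
Jul 22 12:00 end A → 0
Jul 22 13:00 start B → 1
Jul 22 16:00 end B → 0
Jul 22 21:00 start D → 1
Jul 23 02:00 start C → 2
Jul 23 05:00 end D → 1
Jul 23 06:00 start E → 2
Jul 23 06:00 start F → 3
Jul 23 10:00 end C → 2
Jul 23 10:00 end E → 1
Jul 23 11:00 start H → 2
Jul 23 12:00 end F → 1
Jul 23 12:00 start G → 2
Jul 23 14:00 end H → 1
Jul 23 20:00 end G → 0
Peak is 3, at Jul 23 06:00 (C, E, F).

3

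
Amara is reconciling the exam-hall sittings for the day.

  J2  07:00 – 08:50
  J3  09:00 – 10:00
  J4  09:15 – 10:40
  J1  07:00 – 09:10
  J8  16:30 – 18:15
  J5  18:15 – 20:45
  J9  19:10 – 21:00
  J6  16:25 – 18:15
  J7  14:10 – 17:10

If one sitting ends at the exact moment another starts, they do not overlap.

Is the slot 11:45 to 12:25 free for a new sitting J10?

J1: ends 09:10 at or before J10 starts 11:45 → clear.
J2: ends 08:50 at or before J10 starts 11:45 → clear.
J3: ends 10:00 at or before J10 starts 11:45 → clear.
J4: ends 10:40 at or before J10 starts 11:45 → clear.
J7: starts 14:10 at or after J10 ends 12:25 → clear.
J6: starts 16:25 at or after J10 ends 12:25 → clear.
J8: starts 16:30 at or after J10 ends 12:25 → clear.
J5: starts 18:15 at or after J10 ends 12:25 → clear.
J9: starts 19:10 at or after J10 ends 12:25 → clear.

Yes — the slot is free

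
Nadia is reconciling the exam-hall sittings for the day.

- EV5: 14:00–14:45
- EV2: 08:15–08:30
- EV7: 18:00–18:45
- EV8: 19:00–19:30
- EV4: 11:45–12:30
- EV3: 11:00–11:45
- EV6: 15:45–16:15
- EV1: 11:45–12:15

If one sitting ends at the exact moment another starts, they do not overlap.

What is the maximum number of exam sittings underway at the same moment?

2

Walk through starts and ends in time order (an end at T is processed before a start at T):
08:15 start EV2 → 1
08:30 end EV2 → 0
11:00 start EV3 → 1
11:45 end EV3 → 0
11:45 start EV1 → 1
11:45 start EV4 → 2
12:15 end EV1 → 1
12:30 end EV4 → 0
14:00 start EV5 → 1
14:45 end EV5 → 0
15:45 start EV6 → 1
16:15 end EV6 → 0
18:00 start EV7 → 1
18:45 end EV7 → 0
19:00 start EV8 → 1
19:30 end EV8 → 0
Peak is 2, at 11:45 (EV1, EV4).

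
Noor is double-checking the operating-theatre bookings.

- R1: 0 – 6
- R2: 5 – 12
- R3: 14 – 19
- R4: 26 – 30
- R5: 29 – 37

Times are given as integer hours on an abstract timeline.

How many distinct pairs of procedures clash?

Sorted by start: R1, R2, R3, R4, R5.
R2 starts before R1 ends → R1 and R2 overlap.
R3 starts after R1 ends — done with R1.
R3 starts after R2 ends — done with R2.
R4 starts after R3 ends — done with R3.
R5 starts before R4 ends → R4 and R5 overlap.
Overlapping pairs: R1 & R2, R4 & R5 — 2 in total.

2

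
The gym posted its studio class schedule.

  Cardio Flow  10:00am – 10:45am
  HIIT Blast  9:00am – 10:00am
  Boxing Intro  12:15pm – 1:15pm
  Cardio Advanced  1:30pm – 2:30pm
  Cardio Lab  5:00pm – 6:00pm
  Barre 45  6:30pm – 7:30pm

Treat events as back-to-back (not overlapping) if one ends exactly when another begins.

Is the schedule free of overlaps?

Yes

Sorted by start: HIIT Blast, Cardio Flow, Boxing Intro, Cardio Advanced, Cardio Lab, Barre 45.
Cardio Flow starts exactly when HIIT Blast ends (back-to-back, no overlap), so HIIT Blast has no further overlaps.
Boxing Intro starts after Cardio Flow ends, so Cardio Flow has no further overlaps.
Cardio Advanced starts after Boxing Intro ends, so Boxing Intro has no further overlaps.
Cardio Lab starts after Cardio Advanced ends, so Cardio Advanced has no further overlaps.
Barre 45 starts after Cardio Lab ends.
Every pair is clear; the schedule has no overlaps.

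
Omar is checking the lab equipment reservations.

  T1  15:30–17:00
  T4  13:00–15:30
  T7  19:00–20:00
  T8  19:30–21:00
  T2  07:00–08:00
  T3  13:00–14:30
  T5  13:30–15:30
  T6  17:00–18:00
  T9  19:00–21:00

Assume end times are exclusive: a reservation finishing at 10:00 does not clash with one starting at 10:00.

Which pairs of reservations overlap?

T3 & T4, T3 & T5, T4 & T5, T7 & T8, T7 & T9, T8 & T9

Two intervals overlap when each starts before the other ends.
Sorted by start: T2, T3, T4, T5, T1, T6, T7, T9, T8.
T3 starts after T2 ends — done with T2.
T4 starts before T3 ends → T3 and T4 overlap.
T5 starts before T3 ends → T3 and T5 overlap.
T1 starts after T3 ends — done with T3.
T5 starts before T4 ends → T4 and T5 overlap.
T1 starts exactly when T4 ends (back-to-back, no overlap) — done with T4.
T1 starts exactly when T5 ends (back-to-back, no overlap) — done with T5.
T6 starts exactly when T1 ends (back-to-back, no overlap) — done with T1.
T7 starts after T6 ends — done with T6.
T9 starts before T7 ends → T7 and T9 overlap.
T8 starts before T7 ends → T7 and T8 overlap.
T8 starts before T9 ends → T9 and T8 overlap.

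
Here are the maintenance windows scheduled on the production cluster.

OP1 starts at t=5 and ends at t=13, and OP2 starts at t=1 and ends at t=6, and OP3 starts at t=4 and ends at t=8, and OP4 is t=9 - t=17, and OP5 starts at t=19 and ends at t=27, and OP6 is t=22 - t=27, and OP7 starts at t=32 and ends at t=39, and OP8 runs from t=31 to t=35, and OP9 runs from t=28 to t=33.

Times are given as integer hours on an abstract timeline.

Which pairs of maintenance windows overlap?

Two intervals overlap when each starts before the other ends.
Sorted by start: OP2, OP3, OP1, OP4, OP5, OP6, OP9, OP8, OP7.
OP3 starts before OP2 ends → OP2 and OP3 overlap.
OP1 starts before OP2 ends → OP2 and OP1 overlap.
OP4 starts after OP2 ends; OP2 is clear from here.
OP1 starts before OP3 ends → OP3 and OP1 overlap.
OP4 starts after OP3 ends; OP3 is clear from here.
OP4 starts before OP1 ends → OP1 and OP4 overlap.
OP5 starts after OP1 ends; OP1 is clear from here.
OP5 starts after OP4 ends; OP4 is clear from here.
OP6 starts before OP5 ends → OP5 and OP6 overlap.
OP9 starts after OP5 ends; OP5 is clear from here.
OP9 starts after OP6 ends; OP6 is clear from here.
OP8 starts before OP9 ends → OP9 and OP8 overlap.
OP7 starts before OP9 ends → OP9 and OP7 overlap.
OP7 starts before OP8 ends → OP8 and OP7 overlap.

OP1 & OP2, OP1 & OP3, OP1 & OP4, OP2 & OP3, OP5 & OP6, OP7 & OP8, OP7 & OP9, OP8 & OP9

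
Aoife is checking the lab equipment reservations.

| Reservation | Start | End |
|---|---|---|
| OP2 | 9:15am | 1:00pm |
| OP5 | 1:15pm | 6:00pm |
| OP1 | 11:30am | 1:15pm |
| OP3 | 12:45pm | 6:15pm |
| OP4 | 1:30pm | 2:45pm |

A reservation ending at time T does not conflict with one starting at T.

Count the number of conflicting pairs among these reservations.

6

Sorted by start: OP2, OP1, OP3, OP5, OP4.
OP1 starts before OP2 ends → OP2 and OP1 overlap.
OP3 starts before OP2 ends → OP2 and OP3 overlap.
OP5 starts after OP2 ends; OP2 is clear from here.
OP3 starts before OP1 ends → OP1 and OP3 overlap.
OP5 starts exactly when OP1 ends (back-to-back, no overlap); OP1 is clear from here.
OP5 starts before OP3 ends → OP3 and OP5 overlap.
OP4 starts before OP3 ends → OP3 and OP4 overlap.
OP4 starts before OP5 ends → OP5 and OP4 overlap.
Overlapping pairs: OP1 & OP2, OP1 & OP3, OP2 & OP3, OP3 & OP4, OP3 & OP5, OP4 & OP5 — 6 in total.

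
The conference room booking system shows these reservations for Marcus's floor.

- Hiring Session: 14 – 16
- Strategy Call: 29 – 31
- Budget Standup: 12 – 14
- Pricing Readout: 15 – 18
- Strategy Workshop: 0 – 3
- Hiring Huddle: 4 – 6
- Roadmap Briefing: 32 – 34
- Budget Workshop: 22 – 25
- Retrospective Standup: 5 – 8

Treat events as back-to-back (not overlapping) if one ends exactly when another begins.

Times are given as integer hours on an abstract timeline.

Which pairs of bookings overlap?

Hiring Huddle & Retrospective Standup, Hiring Session & Pricing Readout

Sorted by start: Strategy Workshop, Hiring Huddle, Retrospective Standup, Budget Standup, Hiring Session, Pricing Readout, Budget Workshop, Strategy Call, Roadmap Briefing.
Hiring Huddle starts after Strategy Workshop ends; Strategy Workshop is clear from here.
Retrospective Standup starts before Hiring Huddle ends → Hiring Huddle and Retrospective Standup overlap.
Budget Standup starts after Hiring Huddle ends; Hiring Huddle is clear from here.
Budget Standup starts after Retrospective Standup ends; Retrospective Standup is clear from here.
Hiring Session starts exactly when Budget Standup ends (back-to-back, no overlap); Budget Standup is clear from here.
Pricing Readout starts before Hiring Session ends → Hiring Session and Pricing Readout overlap.
Budget Workshop starts after Hiring Session ends; Hiring Session is clear from here.
Budget Workshop starts after Pricing Readout ends; Pricing Readout is clear from here.
Strategy Call starts after Budget Workshop ends; Budget Workshop is clear from here.
Roadmap Briefing starts after Strategy Call ends.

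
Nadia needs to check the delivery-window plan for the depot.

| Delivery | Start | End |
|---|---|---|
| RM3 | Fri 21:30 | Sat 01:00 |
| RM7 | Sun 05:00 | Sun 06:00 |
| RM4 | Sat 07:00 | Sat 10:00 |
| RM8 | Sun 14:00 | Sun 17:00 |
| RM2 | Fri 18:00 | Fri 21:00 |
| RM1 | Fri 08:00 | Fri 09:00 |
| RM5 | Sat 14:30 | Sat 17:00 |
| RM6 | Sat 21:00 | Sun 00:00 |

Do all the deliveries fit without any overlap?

Sorted by start: RM1, RM2, RM3, RM4, RM5, RM6, RM7, RM8.
RM2 starts after RM1 ends — done with RM1.
RM3 starts after RM2 ends — done with RM2.
RM4 starts after RM3 ends — done with RM3.
RM5 starts after RM4 ends — done with RM4.
RM6 starts after RM5 ends — done with RM5.
RM7 starts after RM6 ends — done with RM6.
RM8 starts after RM7 ends.
Every pair is clear; the schedule has no overlaps.

Yes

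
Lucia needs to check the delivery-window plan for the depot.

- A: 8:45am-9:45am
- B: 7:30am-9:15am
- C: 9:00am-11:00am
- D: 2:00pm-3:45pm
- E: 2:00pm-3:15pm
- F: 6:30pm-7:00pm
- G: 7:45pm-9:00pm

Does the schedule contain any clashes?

Yes

Sorted by start: B, A, C, D, E, F, G.
A starts before B ends → B and A overlap.
That's a conflict, so the schedule is not conflict-free.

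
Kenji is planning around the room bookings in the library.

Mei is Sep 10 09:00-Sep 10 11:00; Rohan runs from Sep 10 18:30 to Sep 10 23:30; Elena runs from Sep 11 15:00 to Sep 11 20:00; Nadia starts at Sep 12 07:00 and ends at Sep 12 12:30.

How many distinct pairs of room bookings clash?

Sorted by start: Mei, Rohan, Elena, Nadia.
Rohan starts after Mei ends, so Mei has no further overlaps.
Elena starts after Rohan ends, so Rohan has no further overlaps.
Nadia starts after Elena ends.
No pair overlaps.

0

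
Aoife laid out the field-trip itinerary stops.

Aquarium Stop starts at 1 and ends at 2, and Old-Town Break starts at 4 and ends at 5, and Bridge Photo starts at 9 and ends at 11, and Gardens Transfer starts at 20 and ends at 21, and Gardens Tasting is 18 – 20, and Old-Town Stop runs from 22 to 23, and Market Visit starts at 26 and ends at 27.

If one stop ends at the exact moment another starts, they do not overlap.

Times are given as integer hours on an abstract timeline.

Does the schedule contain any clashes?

No

Two intervals overlap when each starts before the other ends.
Sorted by start: Aquarium Stop, Old-Town Break, Bridge Photo, Gardens Tasting, Gardens Transfer, Old-Town Stop, Market Visit.
Old-Town Break starts after Aquarium Stop ends; Aquarium Stop is clear from here.
Bridge Photo starts after Old-Town Break ends; Old-Town Break is clear from here.
Gardens Tasting starts after Bridge Photo ends; Bridge Photo is clear from here.
Gardens Transfer starts exactly when Gardens Tasting ends (back-to-back, no overlap); Gardens Tasting is clear from here.
Old-Town Stop starts after Gardens Transfer ends; Gardens Transfer is clear from here.
Market Visit starts after Old-Town Stop ends.
Every pair is clear; the schedule has no overlaps.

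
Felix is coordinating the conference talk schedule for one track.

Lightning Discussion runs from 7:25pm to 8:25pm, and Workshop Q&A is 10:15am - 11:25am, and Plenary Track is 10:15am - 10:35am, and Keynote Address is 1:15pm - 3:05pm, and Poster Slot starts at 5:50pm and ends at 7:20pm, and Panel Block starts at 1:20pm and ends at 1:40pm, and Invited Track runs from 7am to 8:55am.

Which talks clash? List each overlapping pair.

Keynote Address & Panel Block, Plenary Track & Workshop Q&A

Sorted by start: Invited Track, Workshop Q&A, Plenary Track, Keynote Address, Panel Block, Poster Slot, Lightning Discussion.
Workshop Q&A starts after Invited Track ends, so Invited Track has no further overlaps.
Plenary Track starts before Workshop Q&A ends → Workshop Q&A and Plenary Track overlap.
Keynote Address starts after Workshop Q&A ends, so Workshop Q&A has no further overlaps.
Keynote Address starts after Plenary Track ends, so Plenary Track has no further overlaps.
Panel Block starts before Keynote Address ends → Keynote Address and Panel Block overlap.
Poster Slot starts after Keynote Address ends, so Keynote Address has no further overlaps.
Poster Slot starts after Panel Block ends, so Panel Block has no further overlaps.
Lightning Discussion starts after Poster Slot ends.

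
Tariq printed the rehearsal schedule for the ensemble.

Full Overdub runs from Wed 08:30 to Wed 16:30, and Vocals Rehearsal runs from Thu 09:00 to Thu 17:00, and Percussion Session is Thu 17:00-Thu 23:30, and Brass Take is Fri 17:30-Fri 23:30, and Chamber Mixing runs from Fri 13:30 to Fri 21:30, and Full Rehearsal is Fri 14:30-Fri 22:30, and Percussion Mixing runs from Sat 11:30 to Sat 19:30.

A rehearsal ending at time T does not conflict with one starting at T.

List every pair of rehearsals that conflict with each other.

Brass Take & Chamber Mixing, Brass Take & Full Rehearsal, Chamber Mixing & Full Rehearsal

Two intervals overlap when each starts before the other ends.
Sorted by start: Full Overdub, Vocals Rehearsal, Percussion Session, Chamber Mixing, Full Rehearsal, Brass Take, Percussion Mixing.
Vocals Rehearsal starts after Full Overdub ends — done with Full Overdub.
Percussion Session starts exactly when Vocals Rehearsal ends (back-to-back, no overlap) — done with Vocals Rehearsal.
Chamber Mixing starts after Percussion Session ends — done with Percussion Session.
Full Rehearsal starts before Chamber Mixing ends → Chamber Mixing and Full Rehearsal overlap.
Brass Take starts before Chamber Mixing ends → Chamber Mixing and Brass Take overlap.
Percussion Mixing starts after Chamber Mixing ends.
Brass Take starts before Full Rehearsal ends → Full Rehearsal and Brass Take overlap.
Percussion Mixing starts after Full Rehearsal ends.
Percussion Mixing starts after Brass Take ends.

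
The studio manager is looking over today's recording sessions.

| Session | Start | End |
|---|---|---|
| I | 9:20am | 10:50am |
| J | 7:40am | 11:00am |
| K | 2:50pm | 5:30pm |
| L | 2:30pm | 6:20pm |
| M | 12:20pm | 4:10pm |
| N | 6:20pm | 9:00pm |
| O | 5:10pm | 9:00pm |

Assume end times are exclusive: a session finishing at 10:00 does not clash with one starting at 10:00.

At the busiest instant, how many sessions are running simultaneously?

3

Walk through starts and ends in time order (an end at T is processed before a start at T):
7:40am start J → 1
9:20am start I → 2
10:50am end I → 1
11:00am end J → 0
12:20pm start M → 1
2:30pm start L → 2
2:50pm start K → 3
4:10pm end M → 2
5:10pm start O → 3
5:30pm end K → 2
6:20pm end L → 1
6:20pm start N → 2
9:00pm end N → 1
9:00pm end O → 0
Peak is 3, at 2:50pm (K, L, M).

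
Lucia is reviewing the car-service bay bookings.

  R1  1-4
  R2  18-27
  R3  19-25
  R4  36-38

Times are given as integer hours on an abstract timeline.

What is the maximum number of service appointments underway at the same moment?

2

Sweep the timeline, counting +1 at each start and −1 at each end (ends before starts at a tie):
1 start R1 → 1
4 end R1 → 0
18 start R2 → 1
19 start R3 → 2
25 end R3 → 1
27 end R2 → 0
36 start R4 → 1
38 end R4 → 0
Peak is 2, at 19 (R2, R3).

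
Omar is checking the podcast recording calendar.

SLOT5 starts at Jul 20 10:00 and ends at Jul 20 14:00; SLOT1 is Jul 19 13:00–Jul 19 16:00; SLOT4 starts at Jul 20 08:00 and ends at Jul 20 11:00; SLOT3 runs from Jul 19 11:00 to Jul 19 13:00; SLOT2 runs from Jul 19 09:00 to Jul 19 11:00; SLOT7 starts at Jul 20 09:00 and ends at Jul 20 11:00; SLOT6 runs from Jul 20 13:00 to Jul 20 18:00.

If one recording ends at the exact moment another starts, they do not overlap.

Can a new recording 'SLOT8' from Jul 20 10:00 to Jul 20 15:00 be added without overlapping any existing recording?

SLOT2: ends Jul 19 11:00 at or before SLOT8 starts Jul 20 10:00 → clear.
SLOT3: ends Jul 19 13:00 at or before SLOT8 starts Jul 20 10:00 → clear.
SLOT1: ends Jul 19 16:00 at or before SLOT8 starts Jul 20 10:00 → clear.
SLOT4: starts Jul 20 08:00 before SLOT8 ends Jul 20 15:00, and ends Jul 20 11:00 after SLOT8 starts Jul 20 10:00 → overlap.
SLOT7: starts Jul 20 09:00 before SLOT8 ends Jul 20 15:00, and ends Jul 20 11:00 after SLOT8 starts Jul 20 10:00 → overlap.
SLOT5: starts Jul 20 10:00 before SLOT8 ends Jul 20 15:00, and ends Jul 20 14:00 after SLOT8 starts Jul 20 10:00 → overlap.
SLOT6: starts Jul 20 13:00 before SLOT8 ends Jul 20 15:00, and ends Jul 20 18:00 after SLOT8 starts Jul 20 10:00 → overlap.
SLOT8 overlaps SLOT4, SLOT5, SLOT6, SLOT7.

No — it overlaps SLOT4, SLOT5, SLOT6, SLOT7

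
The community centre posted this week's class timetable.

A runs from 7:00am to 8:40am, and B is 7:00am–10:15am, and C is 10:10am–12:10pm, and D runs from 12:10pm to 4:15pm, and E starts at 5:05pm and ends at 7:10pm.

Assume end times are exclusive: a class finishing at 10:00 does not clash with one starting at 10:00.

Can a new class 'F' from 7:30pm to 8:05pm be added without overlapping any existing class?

A: ends 8:40am at or before F starts 7:30pm → clear.
B: ends 10:15am at or before F starts 7:30pm → clear.
C: ends 12:10pm at or before F starts 7:30pm → clear.
D: ends 4:15pm at or before F starts 7:30pm → clear.
E: ends 7:10pm at or before F starts 7:30pm → clear.

Yes — the slot is free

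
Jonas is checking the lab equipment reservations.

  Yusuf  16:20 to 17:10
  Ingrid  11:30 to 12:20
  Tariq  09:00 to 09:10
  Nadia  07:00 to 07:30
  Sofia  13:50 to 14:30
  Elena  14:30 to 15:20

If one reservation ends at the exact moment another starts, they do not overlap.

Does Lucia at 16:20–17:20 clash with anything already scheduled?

Yes — it overlaps Yusuf

Nadia: ends 07:30 at or before Lucia starts 16:20 → clear.
Tariq: ends 09:10 at or before Lucia starts 16:20 → clear.
Ingrid: ends 12:20 at or before Lucia starts 16:20 → clear.
Sofia: ends 14:30 at or before Lucia starts 16:20 → clear.
Elena: ends 15:20 at or before Lucia starts 16:20 → clear.
Yusuf: starts 16:20 before Lucia ends 17:20, and ends 17:10 after Lucia starts 16:20 → overlap.
Lucia overlaps Yusuf.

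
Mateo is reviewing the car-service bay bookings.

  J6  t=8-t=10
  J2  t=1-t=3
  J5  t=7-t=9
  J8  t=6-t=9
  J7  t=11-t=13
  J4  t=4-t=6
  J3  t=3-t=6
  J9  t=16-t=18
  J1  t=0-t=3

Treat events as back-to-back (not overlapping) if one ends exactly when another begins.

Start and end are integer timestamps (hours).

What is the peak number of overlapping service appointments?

Walk through starts and ends in time order (an end at T is processed before a start at T):
t=0 start J1 → 1
t=1 start J2 → 2
t=3 end J1 → 1
t=3 end J2 → 0
t=3 start J3 → 1
t=4 start J4 → 2
t=6 end J3 → 1
t=6 end J4 → 0
t=6 start J8 → 1
t=7 start J5 → 2
t=8 start J6 → 3
t=9 end J5 → 2
t=9 end J8 → 1
t=10 end J6 → 0
t=11 start J7 → 1
t=13 end J7 → 0
t=16 start J9 → 1
t=18 end J9 → 0
Peak is 3, at t=8 (J5, J6, J8).

3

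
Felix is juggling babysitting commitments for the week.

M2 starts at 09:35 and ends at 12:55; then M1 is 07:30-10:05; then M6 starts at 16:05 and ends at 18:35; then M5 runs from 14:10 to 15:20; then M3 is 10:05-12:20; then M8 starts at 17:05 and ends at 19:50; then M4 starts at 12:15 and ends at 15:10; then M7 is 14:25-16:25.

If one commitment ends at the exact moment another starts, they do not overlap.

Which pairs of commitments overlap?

Two intervals overlap when each starts before the other ends.
Sorted by start: M1, M2, M3, M4, M5, M7, M6, M8.
M2 starts before M1 ends → M1 and M2 overlap.
M3 starts exactly when M1 ends (back-to-back, no overlap) — done with M1.
M3 starts before M2 ends → M2 and M3 overlap.
M4 starts before M2 ends → M2 and M4 overlap.
M5 starts after M2 ends — done with M2.
M4 starts before M3 ends → M3 and M4 overlap.
M5 starts after M3 ends — done with M3.
M5 starts before M4 ends → M4 and M5 overlap.
M7 starts before M4 ends → M4 and M7 overlap.
M6 starts after M4 ends — done with M4.
M7 starts before M5 ends → M5 and M7 overlap.
M6 starts after M5 ends — done with M5.
M6 starts before M7 ends → M7 and M6 overlap.
M8 starts after M7 ends.
M8 starts before M6 ends → M6 and M8 overlap.

M1 & M2, M2 & M3, M2 & M4, M3 & M4, M4 & M5, M4 & M7, M5 & M7, M6 & M7, M6 & M8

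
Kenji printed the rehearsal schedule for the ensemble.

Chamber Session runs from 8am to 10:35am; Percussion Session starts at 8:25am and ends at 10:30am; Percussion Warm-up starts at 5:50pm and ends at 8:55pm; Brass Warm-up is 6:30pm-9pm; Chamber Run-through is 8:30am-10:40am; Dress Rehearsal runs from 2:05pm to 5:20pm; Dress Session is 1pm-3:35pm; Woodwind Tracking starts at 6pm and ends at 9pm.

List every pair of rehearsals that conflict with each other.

Check each pair: they overlap iff neither finishes before the other starts.
Sorted by start: Chamber Session, Percussion Session, Chamber Run-through, Dress Session, Dress Rehearsal, Percussion Warm-up, Woodwind Tracking, Brass Warm-up.
Percussion Session starts before Chamber Session ends → Chamber Session and Percussion Session overlap.
Chamber Run-through starts before Chamber Session ends → Chamber Session and Chamber Run-through overlap.
Dress Session starts after Chamber Session ends — done with Chamber Session.
Chamber Run-through starts before Percussion Session ends → Percussion Session and Chamber Run-through overlap.
Dress Session starts after Percussion Session ends — done with Percussion Session.
Dress Session starts after Chamber Run-through ends — done with Chamber Run-through.
Dress Rehearsal starts before Dress Session ends → Dress Session and Dress Rehearsal overlap.
Percussion Warm-up starts after Dress Session ends — done with Dress Session.
Percussion Warm-up starts after Dress Rehearsal ends — done with Dress Rehearsal.
Woodwind Tracking starts before Percussion Warm-up ends → Percussion Warm-up and Woodwind Tracking overlap.
Brass Warm-up starts before Percussion Warm-up ends → Percussion Warm-up and Brass Warm-up overlap.
Brass Warm-up starts before Woodwind Tracking ends → Woodwind Tracking and Brass Warm-up overlap.

Brass Warm-up & Percussion Warm-up, Brass Warm-up & Woodwind Tracking, Chamber Run-through & Chamber Session, Chamber Run-through & Percussion Session, Chamber Session & Percussion Session, Dress Rehearsal & Dress Session, Percussion Warm-up & Woodwind Tracking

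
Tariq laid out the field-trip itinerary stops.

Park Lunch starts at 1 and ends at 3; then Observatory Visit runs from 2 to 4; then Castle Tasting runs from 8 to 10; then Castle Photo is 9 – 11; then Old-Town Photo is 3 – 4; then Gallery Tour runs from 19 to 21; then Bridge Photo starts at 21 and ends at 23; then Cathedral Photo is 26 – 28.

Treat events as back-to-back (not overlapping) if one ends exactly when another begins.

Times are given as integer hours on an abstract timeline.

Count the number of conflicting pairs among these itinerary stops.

3

Sorted by start: Park Lunch, Observatory Visit, Old-Town Photo, Castle Tasting, Castle Photo, Gallery Tour, Bridge Photo, Cathedral Photo.
Observatory Visit starts before Park Lunch ends → Park Lunch and Observatory Visit overlap.
Old-Town Photo starts exactly when Park Lunch ends (back-to-back, no overlap), so nothing later overlaps Park Lunch either.
Old-Town Photo starts before Observatory Visit ends → Observatory Visit and Old-Town Photo overlap.
Castle Tasting starts after Observatory Visit ends, so nothing later overlaps Observatory Visit either.
Castle Tasting starts after Old-Town Photo ends, so nothing later overlaps Old-Town Photo either.
Castle Photo starts before Castle Tasting ends → Castle Tasting and Castle Photo overlap.
Gallery Tour starts after Castle Tasting ends, so nothing later overlaps Castle Tasting either.
Gallery Tour starts after Castle Photo ends, so nothing later overlaps Castle Photo either.
Bridge Photo starts exactly when Gallery Tour ends (back-to-back, no overlap), so nothing later overlaps Gallery Tour either.
Cathedral Photo starts after Bridge Photo ends.
Overlapping pairs: Castle Photo & Castle Tasting, Observatory Visit & Old-Town Photo, Observatory Visit & Park Lunch — 3 in total.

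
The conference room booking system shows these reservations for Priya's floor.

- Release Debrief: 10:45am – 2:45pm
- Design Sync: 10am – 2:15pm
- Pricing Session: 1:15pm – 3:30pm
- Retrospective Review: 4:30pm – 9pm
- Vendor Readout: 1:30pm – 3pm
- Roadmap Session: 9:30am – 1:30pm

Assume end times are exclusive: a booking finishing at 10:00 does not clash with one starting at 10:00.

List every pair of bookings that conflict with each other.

Sorted by start: Roadmap Session, Design Sync, Release Debrief, Pricing Session, Vendor Readout, Retrospective Review.
Design Sync starts before Roadmap Session ends → Roadmap Session and Design Sync overlap.
Release Debrief starts before Roadmap Session ends → Roadmap Session and Release Debrief overlap.
Pricing Session starts before Roadmap Session ends → Roadmap Session and Pricing Session overlap.
Vendor Readout starts exactly when Roadmap Session ends (back-to-back, no overlap), so nothing later overlaps Roadmap Session either.
Release Debrief starts before Design Sync ends → Design Sync and Release Debrief overlap.
Pricing Session starts before Design Sync ends → Design Sync and Pricing Session overlap.
Vendor Readout starts before Design Sync ends → Design Sync and Vendor Readout overlap.
Retrospective Review starts after Design Sync ends.
Pricing Session starts before Release Debrief ends → Release Debrief and Pricing Session overlap.
Vendor Readout starts before Release Debrief ends → Release Debrief and Vendor Readout overlap.
Retrospective Review starts after Release Debrief ends.
Vendor Readout starts before Pricing Session ends → Pricing Session and Vendor Readout overlap.
Retrospective Review starts after Pricing Session ends.
Retrospective Review starts after Vendor Readout ends.

Design Sync & Pricing Session, Design Sync & Release Debrief, Design Sync & Roadmap Session, Design Sync & Vendor Readout, Pricing Session & Release Debrief, Pricing Session & Roadmap Session, Pricing Session & Vendor Readout, Release Debrief & Roadmap Session, Release Debrief & Vendor Readout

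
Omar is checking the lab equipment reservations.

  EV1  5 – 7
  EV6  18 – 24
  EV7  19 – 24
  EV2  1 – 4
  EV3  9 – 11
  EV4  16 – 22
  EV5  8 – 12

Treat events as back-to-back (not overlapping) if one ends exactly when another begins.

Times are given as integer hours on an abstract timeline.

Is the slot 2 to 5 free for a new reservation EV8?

EV2: starts 1 before EV8 ends 5, and ends 4 after EV8 starts 2 → overlap.
EV1: starts 5 at or after EV8 ends 5 → clear.
EV5: starts 8 at or after EV8 ends 5 → clear.
EV3: starts 9 at or after EV8 ends 5 → clear.
EV4: starts 16 at or after EV8 ends 5 → clear.
EV6: starts 18 at or after EV8 ends 5 → clear.
EV7: starts 19 at or after EV8 ends 5 → clear.
EV8 overlaps EV2.

No — it overlaps EV2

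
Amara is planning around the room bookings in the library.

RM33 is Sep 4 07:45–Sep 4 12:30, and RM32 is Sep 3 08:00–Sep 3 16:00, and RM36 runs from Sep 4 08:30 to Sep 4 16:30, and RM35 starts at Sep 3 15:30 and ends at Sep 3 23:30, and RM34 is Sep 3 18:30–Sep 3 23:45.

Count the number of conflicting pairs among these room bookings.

3

Check each pair: they overlap iff neither finishes before the other starts.
Sorted by start: RM32, RM35, RM34, RM33, RM36.
RM35 starts before RM32 ends → RM32 and RM35 overlap.
RM34 starts after RM32 ends, so RM32 has no further overlaps.
RM34 starts before RM35 ends → RM35 and RM34 overlap.
RM33 starts after RM35 ends, so RM35 has no further overlaps.
RM33 starts after RM34 ends, so RM34 has no further overlaps.
RM36 starts before RM33 ends → RM33 and RM36 overlap.
Overlapping pairs: RM32 & RM35, RM33 & RM36, RM34 & RM35 — 3 in total.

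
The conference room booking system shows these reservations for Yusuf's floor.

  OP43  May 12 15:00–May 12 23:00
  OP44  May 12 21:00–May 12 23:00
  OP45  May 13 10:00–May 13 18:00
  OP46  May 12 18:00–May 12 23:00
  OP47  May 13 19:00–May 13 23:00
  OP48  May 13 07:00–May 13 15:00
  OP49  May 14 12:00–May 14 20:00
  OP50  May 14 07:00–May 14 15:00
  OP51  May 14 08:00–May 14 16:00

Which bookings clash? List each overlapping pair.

OP43 & OP44, OP43 & OP46, OP44 & OP46, OP45 & OP48, OP49 & OP50, OP49 & OP51, OP50 & OP51

Sorted by start: OP43, OP46, OP44, OP48, OP45, OP47, OP50, OP51, OP49.
OP46 starts before OP43 ends → OP43 and OP46 overlap.
OP44 starts before OP43 ends → OP43 and OP44 overlap.
OP48 starts after OP43 ends; OP43 is clear from here.
OP44 starts before OP46 ends → OP46 and OP44 overlap.
OP48 starts after OP46 ends; OP46 is clear from here.
OP48 starts after OP44 ends; OP44 is clear from here.
OP45 starts before OP48 ends → OP48 and OP45 overlap.
OP47 starts after OP48 ends; OP48 is clear from here.
OP47 starts after OP45 ends; OP45 is clear from here.
OP50 starts after OP47 ends; OP47 is clear from here.
OP51 starts before OP50 ends → OP50 and OP51 overlap.
OP49 starts before OP50 ends → OP50 and OP49 overlap.
OP49 starts before OP51 ends → OP51 and OP49 overlap.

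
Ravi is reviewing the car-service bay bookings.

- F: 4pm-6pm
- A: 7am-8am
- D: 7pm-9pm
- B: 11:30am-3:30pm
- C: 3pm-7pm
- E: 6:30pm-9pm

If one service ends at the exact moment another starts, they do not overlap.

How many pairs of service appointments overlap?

Sorted by start: A, B, C, F, E, D.
B starts after A ends, so nothing later overlaps A either.
C starts before B ends → B and C overlap.
F starts after B ends, so nothing later overlaps B either.
F starts before C ends → C and F overlap.
E starts before C ends → C and E overlap.
D starts exactly when C ends (back-to-back, no overlap).
E starts after F ends, so nothing later overlaps F either.
D starts before E ends → E and D overlap.
Overlapping pairs: B & C, C & E, C & F, D & E — 4 in total.

4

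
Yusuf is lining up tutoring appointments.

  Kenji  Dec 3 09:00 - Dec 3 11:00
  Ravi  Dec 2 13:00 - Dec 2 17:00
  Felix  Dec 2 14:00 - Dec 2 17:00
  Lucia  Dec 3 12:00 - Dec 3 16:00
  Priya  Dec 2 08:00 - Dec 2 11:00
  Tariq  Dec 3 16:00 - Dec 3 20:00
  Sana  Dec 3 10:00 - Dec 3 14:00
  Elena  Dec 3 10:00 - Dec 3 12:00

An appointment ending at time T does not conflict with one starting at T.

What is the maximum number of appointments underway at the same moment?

Walk through starts and ends in time order (an end at T is processed before a start at T):
Dec 2 08:00 start Priya → 1
Dec 2 11:00 end Priya → 0
Dec 2 13:00 start Ravi → 1
Dec 2 14:00 start Felix → 2
Dec 2 17:00 end Felix → 1
Dec 2 17:00 end Ravi → 0
Dec 3 09:00 start Kenji → 1
Dec 3 10:00 start Elena → 2
Dec 3 10:00 start Sana → 3
Dec 3 11:00 end Kenji → 2
Dec 3 12:00 end Elena → 1
Dec 3 12:00 start Lucia → 2
Dec 3 14:00 end Sana → 1
Dec 3 16:00 end Lucia → 0
Dec 3 16:00 start Tariq → 1
Dec 3 20:00 end Tariq → 0
Peak is 3, at Dec 3 10:00 (Elena, Kenji, Sana).

3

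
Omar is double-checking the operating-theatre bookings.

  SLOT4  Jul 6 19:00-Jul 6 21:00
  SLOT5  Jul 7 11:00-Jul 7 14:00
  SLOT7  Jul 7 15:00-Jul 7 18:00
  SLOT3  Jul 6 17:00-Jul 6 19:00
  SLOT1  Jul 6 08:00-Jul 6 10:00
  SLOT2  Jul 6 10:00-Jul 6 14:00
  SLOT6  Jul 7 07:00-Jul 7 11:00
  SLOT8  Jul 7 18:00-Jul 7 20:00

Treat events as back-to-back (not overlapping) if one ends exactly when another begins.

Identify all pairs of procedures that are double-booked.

no overlapping pairs

Sorted by start: SLOT1, SLOT2, SLOT3, SLOT4, SLOT6, SLOT5, SLOT7, SLOT8.
SLOT2 starts exactly when SLOT1 ends (back-to-back, no overlap), so SLOT1 has no further overlaps.
SLOT3 starts after SLOT2 ends, so SLOT2 has no further overlaps.
SLOT4 starts exactly when SLOT3 ends (back-to-back, no overlap), so SLOT3 has no further overlaps.
SLOT6 starts after SLOT4 ends, so SLOT4 has no further overlaps.
SLOT5 starts exactly when SLOT6 ends (back-to-back, no overlap), so SLOT6 has no further overlaps.
SLOT7 starts after SLOT5 ends, so SLOT5 has no further overlaps.
SLOT8 starts exactly when SLOT7 ends (back-to-back, no overlap).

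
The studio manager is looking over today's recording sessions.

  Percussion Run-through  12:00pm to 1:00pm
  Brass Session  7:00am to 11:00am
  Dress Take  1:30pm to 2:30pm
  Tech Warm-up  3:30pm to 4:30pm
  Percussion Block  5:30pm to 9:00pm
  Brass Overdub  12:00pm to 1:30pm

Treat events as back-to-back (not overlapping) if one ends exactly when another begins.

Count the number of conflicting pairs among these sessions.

Sorted by start: Brass Session, Brass Overdub, Percussion Run-through, Dress Take, Tech Warm-up, Percussion Block.
Brass Overdub starts after Brass Session ends, so Brass Session has no further overlaps.
Percussion Run-through starts before Brass Overdub ends → Brass Overdub and Percussion Run-through overlap.
Dress Take starts exactly when Brass Overdub ends (back-to-back, no overlap), so Brass Overdub has no further overlaps.
Dress Take starts after Percussion Run-through ends, so Percussion Run-through has no further overlaps.
Tech Warm-up starts after Dress Take ends, so Dress Take has no further overlaps.
Percussion Block starts after Tech Warm-up ends.
Overlapping pairs: Brass Overdub & Percussion Run-through — 1 in total.

1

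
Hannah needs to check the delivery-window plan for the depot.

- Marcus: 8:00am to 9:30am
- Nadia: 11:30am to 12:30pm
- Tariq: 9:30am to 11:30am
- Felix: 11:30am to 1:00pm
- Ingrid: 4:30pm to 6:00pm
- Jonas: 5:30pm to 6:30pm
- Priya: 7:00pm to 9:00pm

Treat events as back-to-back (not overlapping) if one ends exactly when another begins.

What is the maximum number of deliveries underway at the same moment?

Sort all start/end points and keep a running count:
8:00am start Marcus → 1
9:30am end Marcus → 0
9:30am start Tariq → 1
11:30am end Tariq → 0
11:30am start Felix → 1
11:30am start Nadia → 2
12:30pm end Nadia → 1
1:00pm end Felix → 0
4:30pm start Ingrid → 1
5:30pm start Jonas → 2
6:00pm end Ingrid → 1
6:30pm end Jonas → 0
7:00pm start Priya → 1
9:00pm end Priya → 0
Peak is 2, at 11:30am (Felix, Nadia).

2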